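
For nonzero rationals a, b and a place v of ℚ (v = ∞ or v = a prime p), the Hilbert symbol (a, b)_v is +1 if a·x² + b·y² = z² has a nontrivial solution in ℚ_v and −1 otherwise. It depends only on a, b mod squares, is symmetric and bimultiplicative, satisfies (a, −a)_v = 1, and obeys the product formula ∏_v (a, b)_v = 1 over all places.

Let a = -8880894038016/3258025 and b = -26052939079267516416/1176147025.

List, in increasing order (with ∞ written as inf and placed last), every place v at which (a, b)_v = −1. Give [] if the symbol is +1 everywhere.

[3, inf]

(a, b) ≡ (-1309, -546) mod (ℚ^×)²; places V = {2, 3, 5, 7, 11, 13, 17, 19, ∞}.
(a,b)_17: α=1, u≡8; β=2, v≡4 (mod 17); (8|17)=+1, (4|17)=+1; sign (−1)^0·+1^2·+1^1 = +1.
(a,b)_13: α=2, u≡12; β=5, v≡9 (mod 13); (12|13)=+1, (9|13)=+1; sign (−1)^0·+1^5·+1^2 = +1.
(a,b)_7: α=1, u≡2; β=1, v≡5 (mod 7); (2|7)=+1, (5|7)=-1; sign (−1)^1·+1^1·-1^1 = +1.
(a,b)_∞: sgn(-1309)=−, sgn(-546)=−, so -1.
(a,b)_2: α=12, β=17; u≡3, v≡7 (mod 8); ε(u)ε(v)=1·1, αω(v)=12·0, βω(u)=17·1; sum ≡ 0  ⇒  +1.
(a,b)_19: α=-4, u≡3; β=-6, v≡5 (mod 19); (3|19)=-1, (5|19)=+1; sign (−1)^0·-1^-6·+1^-4 = +1.
(a,b)_5: α=-2, u≡4; β=-2, v≡4 (mod 5); (4|5)=+1, (4|5)=+1; sign (−1)^0·+1^-2·+1^-2 = +1.
(a,b)_11: α=3, u≡7; β=2, v≡4 (mod 11); (7|11)=-1, (4|11)=+1; sign (−1)^0·-1^2·+1^3 = +1.
(a,b)_3: α=4, u≡2; β=7, v≡1 (mod 3); (2|3)=-1, (1|3)=+1; sign (−1)^0·-1^7·+1^4 = -1.
(-1309, -546 / ℚ) ramifies at {3, ∞}: a division algebra.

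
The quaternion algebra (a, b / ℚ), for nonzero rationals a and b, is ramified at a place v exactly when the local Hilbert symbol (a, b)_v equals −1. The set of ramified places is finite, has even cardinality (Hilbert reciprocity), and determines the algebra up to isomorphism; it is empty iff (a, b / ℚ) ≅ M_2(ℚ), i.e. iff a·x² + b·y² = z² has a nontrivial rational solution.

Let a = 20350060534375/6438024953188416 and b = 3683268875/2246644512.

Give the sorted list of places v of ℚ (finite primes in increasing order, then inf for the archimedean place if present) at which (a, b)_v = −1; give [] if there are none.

(a, b) ≡ (666655, 1019590) mod (ℚ^×)²; places V = {2, 3, 5, 7, 11, 13, 17, 19, 23, 31, ∞}.
(a,b)_7: α=-6, u≡3; β=-4, v≡6 (mod 7); (3|7)=-1, (6|7)=-1; sign (−1)^0·-1^-4·-1^-6 = +1.
(a,b)_3: α=-8, u≡1; β=-4, v≡1 (mod 3); (1|3)=+1, (1|3)=+1; sign (−1)^0·+1^-4·+1^-8 = +1.
(a,b)_2: α=-6, β=-5; u≡7, v≡3 (mod 8); ε(u)ε(v)=1·1, αω(v)=-6·1, βω(u)=-5·0; sum ≡ 1  ⇒  -1.
(a,b)_17: α=3, u≡8; β=2, v≡1 (mod 17); (8|17)=+1, (1|17)=+1; sign (−1)^0·+1^2·+1^3 = +1.
(a,b)_19: α=-4, u≡8; β=-2, v≡8 (mod 19); (8|19)=-1, (8|19)=-1; sign (−1)^0·-1^-2·-1^-4 = +1.
(a,b)_11: α=1, u≡2; β=1, v≡9 (mod 11); (2|11)=-1, (9|11)=+1; sign (−1)^1·-1^1·+1^1 = +1.
(a,b)_13: α=2, u≡2; β=1, v≡12 (mod 13); (2|13)=-1, (12|13)=+1; sign (−1)^0·-1^1·+1^2 = -1.
(a,b)_23: α=1, u≡7; β=1, v≡12 (mod 23); (7|23)=-1, (12|23)=+1; sign (−1)^1·-1^1·+1^1 = +1.
(a,b)_31: α=1, u≡17; β=1, v≡13 (mod 31); (17|31)=-1, (13|31)=-1; sign (−1)^1·-1^1·-1^1 = -1.
(a,b)_∞: sgn(666655)=+, sgn(1019590)=+, so +1.
(a,b)_5: α=5, u≡1; β=3, v≡3 (mod 5); (1|5)=+1, (3|5)=-1; sign (−1)^0·+1^3·-1^5 = -1.
(666655, 1019590 / ℚ) ramifies at {2, 5, 13, 31}: a division algebra.

[2, 5, 13, 31]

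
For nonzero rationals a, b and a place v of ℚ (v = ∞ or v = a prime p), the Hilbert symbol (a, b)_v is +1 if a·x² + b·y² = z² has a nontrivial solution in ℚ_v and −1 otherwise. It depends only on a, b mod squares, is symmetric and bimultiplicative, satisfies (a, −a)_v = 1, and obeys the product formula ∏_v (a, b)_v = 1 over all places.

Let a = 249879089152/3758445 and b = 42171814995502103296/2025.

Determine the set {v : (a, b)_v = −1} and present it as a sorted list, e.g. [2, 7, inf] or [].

[7, 11, 23, 37]

Mod squares: a ≡ 6225065, b ≡ 19. Check v ∈ {∞, 2, 3, 5, 7, 11, 17, 19, 23, 29, 37}.
v=∞: 6225065 > 0 and 19 > 0  ⇒  (a,b)_∞ = +1.
v=7: a=7^3·(≡2), b=7^6·(≡5) mod 7; (2|7)=+1, (5|7)=-1; (−1)^{3·6·3}·(+1)^6·(-1)^3 = -1.
v=17: a=17^-4·(≡11), b=17^0·(≡8) mod 17; (11|17)=-1, (8|17)=+1; (−1)^{-4·0·8}·(-1)^0·(+1)^-4 = +1.
v=2: v_2(a)=12, v_2(b)=8; units ≡ 1, 3 (mod 8); ε·ε+αω+βω = 0·1+12·1+8·0 ≡ 0  ⇒  (a,b)_2 = +1.
v=23: a=23^1·(≡14), b=23^2·(≡14) mod 23; (14|23)=-1, (14|23)=-1; (−1)^{1·2·11}·(-1)^2·(-1)^1 = -1.
v=19: a=19^1·(≡14), b=19^1·(≡16) mod 19; (14|19)=-1, (16|19)=+1; (−1)^{1·1·9}·(-1)^1·(+1)^1 = +1.
v=29: a=29^0·(≡21), b=29^2·(≡19) mod 29; (21|29)=-1, (19|29)=-1; (−1)^{0·2·14}·(-1)^2·(-1)^0 = +1.
v=11: a=11^1·(≡4), b=11^2·(≡2) mod 11; (4|11)=+1, (2|11)=-1; (−1)^{1·2·5}·(+1)^2·(-1)^1 = -1.
v=37: a=37^1·(≡15), b=37^2·(≡2) mod 37; (15|37)=-1, (2|37)=-1; (−1)^{1·2·18}·(-1)^2·(-1)^1 = -1.
v=3: a=3^-2·(≡2), b=3^-4·(≡1) mod 3; (2|3)=-1, (1|3)=+1; (−1)^{-2·-4·1}·(-1)^-4·(+1)^-2 = +1.
v=5: a=5^-1·(≡3), b=5^-2·(≡1) mod 5; (3|5)=-1, (1|5)=+1; (−1)^{-1·-2·2}·(-1)^-2·(+1)^-1 = +1.
(6225065, 19 / ℚ) ramifies at {7, 11, 23, 37}: a division algebra.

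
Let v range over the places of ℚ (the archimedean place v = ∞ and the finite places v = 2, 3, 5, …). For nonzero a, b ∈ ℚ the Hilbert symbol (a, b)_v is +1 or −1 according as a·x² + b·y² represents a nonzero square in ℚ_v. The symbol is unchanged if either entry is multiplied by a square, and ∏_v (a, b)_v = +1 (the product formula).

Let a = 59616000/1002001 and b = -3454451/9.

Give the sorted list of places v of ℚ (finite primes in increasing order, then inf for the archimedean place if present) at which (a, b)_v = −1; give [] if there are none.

Mod squares: a ≡ 115, b ≡ -70499. Check v ∈ {∞, 2, 3, 5, 7, 11, 13, 17, 23, 29}.
v=13: a=13^-2·(≡2), b=13^1·(≡5) mod 13; (2|13)=-1, (5|13)=-1; (−1)^{-2·1·6}·(-1)^1·(-1)^-2 = -1.
v=∞: 115 > 0 and -70499 < 0  ⇒  (a,b)_∞ = +1.
v=17: a=17^0·(≡15), b=17^1·(≡13) mod 17; (15|17)=+1, (13|17)=+1; (−1)^{0·1·8}·(+1)^1·(+1)^0 = +1.
v=7: a=7^-2·(≡5), b=7^2·(≡6) mod 7; (5|7)=-1, (6|7)=-1; (−1)^{-2·2·3}·(-1)^2·(-1)^-2 = +1.
v=5: a=5^3·(≡3), b=5^0·(≡1) mod 5; (3|5)=-1, (1|5)=+1; (−1)^{3·0·2}·(-1)^0·(+1)^3 = +1.
v=11: a=11^-2·(≡9), b=11^1·(≡1) mod 11; (9|11)=+1, (1|11)=+1; (−1)^{-2·1·5}·(+1)^1·(+1)^-2 = +1.
v=29: a=29^0·(≡16), b=29^1·(≡24) mod 29; (16|29)=+1, (24|29)=+1; (−1)^{0·1·14}·(+1)^1·(+1)^0 = +1.
v=3: a=3^4·(≡1), b=3^-2·(≡1) mod 3; (1|3)=+1, (1|3)=+1; (−1)^{4·-2·1}·(+1)^-2·(+1)^4 = +1.
v=23: a=23^1·(≡14), b=23^0·(≡14) mod 23; (14|23)=-1, (14|23)=-1; (−1)^{1·0·11}·(-1)^0·(-1)^1 = -1.
v=2: v_2(a)=8, v_2(b)=0; units ≡ 3, 5 (mod 8); ε·ε+αω+βω = 1·0+8·1+0·1 ≡ 0  ⇒  (a,b)_2 = +1.
Ram(115, -70499) = {13, 23}; no ℚ_13-point on the conic.

[13, 23]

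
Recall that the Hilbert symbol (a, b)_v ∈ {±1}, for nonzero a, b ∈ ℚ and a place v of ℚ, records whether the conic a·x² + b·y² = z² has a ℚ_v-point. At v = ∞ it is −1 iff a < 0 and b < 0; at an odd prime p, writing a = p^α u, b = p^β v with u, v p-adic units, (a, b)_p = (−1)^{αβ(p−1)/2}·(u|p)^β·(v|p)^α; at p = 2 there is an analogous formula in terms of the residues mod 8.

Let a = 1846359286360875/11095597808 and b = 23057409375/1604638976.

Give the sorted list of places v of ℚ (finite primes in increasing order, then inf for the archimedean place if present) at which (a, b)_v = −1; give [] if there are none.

[13, 41]

Mod squares: a ≡ 674245, b ≡ 2255. Check v ∈ {∞, 2, 3, 5, 7, 11, 13, 17, 19, 23, 41}.
v=2: v_2(a)=-4, v_2(b)=-8; units ≡ 5, 7 (mod 8); ε·ε+αω+βω = 0·1+-4·0+-8·1 ≡ 0  ⇒  (a,b)_2 = +1.
v=7: a=7^0·(≡6), b=7^2·(≡2) mod 7; (6|7)=-1, (2|7)=+1; (−1)^{0·2·3}·(-1)^2·(+1)^0 = +1.
v=∞: 674245 > 0 and 2255 > 0  ⇒  (a,b)_∞ = +1.
v=3: a=3^6·(≡1), b=3^4·(≡2) mod 3; (1|3)=+1, (2|3)=-1; (−1)^{6·4·1}·(+1)^4·(-1)^6 = +1.
v=19: a=19^-2·(≡17), b=19^0·(≡3) mod 19; (17|19)=+1, (3|19)=-1; (−1)^{-2·0·9}·(+1)^0·(-1)^-2 = +1.
v=13: a=13^5·(≡6), b=13^2·(≡5) mod 13; (6|13)=-1, (5|13)=-1; (−1)^{5·2·6}·(-1)^2·(-1)^5 = -1.
v=5: a=5^3·(≡4), b=5^5·(≡1) mod 5; (4|5)=+1, (1|5)=+1; (−1)^{3·5·2}·(+1)^5·(+1)^3 = +1.
v=23: a=23^-1·(≡9), b=23^-2·(≡13) mod 23; (9|23)=+1, (13|23)=+1; (−1)^{-1·-2·11}·(+1)^-2·(+1)^-1 = +1.
v=17: a=17^-4·(≡15), b=17^-2·(≡14) mod 17; (15|17)=+1, (14|17)=-1; (−1)^{-4·-2·8}·(+1)^-2·(-1)^-4 = +1.
v=11: a=11^3·(≡4), b=11^1·(≡6) mod 11; (4|11)=+1, (6|11)=-1; (−1)^{3·1·5}·(+1)^1·(-1)^3 = +1.
v=41: a=41^1·(≡9), b=41^-1·(≡29) mod 41; (9|41)=+1, (29|41)=-1; (−1)^{1·-1·20}·(+1)^-1·(-1)^1 = -1.
Ram(674245, 2255) = {13, 41}; no ℚ_13-point on the conic.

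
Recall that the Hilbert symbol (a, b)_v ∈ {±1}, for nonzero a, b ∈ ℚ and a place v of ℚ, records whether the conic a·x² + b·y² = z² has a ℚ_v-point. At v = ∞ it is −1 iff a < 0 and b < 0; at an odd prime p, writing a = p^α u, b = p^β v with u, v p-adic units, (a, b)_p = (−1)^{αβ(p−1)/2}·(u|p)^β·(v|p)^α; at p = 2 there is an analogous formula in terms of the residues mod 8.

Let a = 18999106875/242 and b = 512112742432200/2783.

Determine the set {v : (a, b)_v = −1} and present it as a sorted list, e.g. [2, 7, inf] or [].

Mod squares: a ≡ 1702, b ≡ 607614. Check v ∈ {∞, 2, 3, 5, 7, 11, 13, 17, 23, 37}.
v=∞: 1702 > 0 and 607614 > 0  ⇒  (a,b)_∞ = +1.
v=11: a=11^-2·(≡6), b=11^-2·(≡8) mod 11; (6|11)=-1, (8|11)=-1; (−1)^{-2·-2·5}·(-1)^-2·(-1)^-2 = +1.
v=5: a=5^4·(≡3), b=5^2·(≡1) mod 5; (3|5)=-1, (1|5)=+1; (−1)^{4·2·2}·(-1)^2·(+1)^4 = +1.
v=3: a=3^6·(≡1), b=3^5·(≡2) mod 3; (1|3)=+1, (2|3)=-1; (−1)^{6·5·1}·(+1)^5·(-1)^6 = +1.
v=37: a=37^1·(≡30), b=37^1·(≡6) mod 37; (30|37)=+1, (6|37)=-1; (−1)^{1·1·18}·(+1)^1·(-1)^1 = -1.
v=2: v_2(a)=-1, v_2(b)=3; units ≡ 3, 7 (mod 8); ε·ε+αω+βω = 1·1+-1·0+3·1 ≡ 0  ⇒  (a,b)_2 = +1.
v=7: a=7^2·(≡2), b=7^3·(≡4) mod 7; (2|7)=+1, (4|7)=+1; (−1)^{2·3·3}·(+1)^3·(+1)^2 = +1.
v=13: a=13^0·(≡1), b=13^2·(≡8) mod 13; (1|13)=+1, (8|13)=-1; (−1)^{0·2·6}·(+1)^2·(-1)^0 = +1.
v=23: a=23^1·(≡17), b=23^-1·(≡14) mod 23; (17|23)=-1, (14|23)=-1; (−1)^{1·-1·11}·(-1)^-1·(-1)^1 = -1.
v=17: a=17^0·(≡13), b=17^3·(≡15) mod 17; (13|17)=+1, (15|17)=+1; (−1)^{0·3·8}·(+1)^3·(+1)^0 = +1.
(1702, 607614 / ℚ) ramifies at {23, 37}: a division algebra.

[23, 37]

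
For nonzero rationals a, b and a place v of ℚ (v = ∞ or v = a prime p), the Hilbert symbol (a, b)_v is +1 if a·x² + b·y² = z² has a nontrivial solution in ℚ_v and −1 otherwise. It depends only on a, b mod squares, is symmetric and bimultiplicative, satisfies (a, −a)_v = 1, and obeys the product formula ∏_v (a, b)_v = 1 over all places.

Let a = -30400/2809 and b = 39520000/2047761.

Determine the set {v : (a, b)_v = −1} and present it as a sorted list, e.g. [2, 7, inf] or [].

[13, 19]

(a, b) ≡ (-19, 247) mod (ℚ^×)²; places V = {2, 3, 5, 13, 19, 53, ∞}.
(a,b)_19: α=1, u≡14; β=1, v≡3 (mod 19); (14|19)=-1, (3|19)=-1; sign (−1)^1·-1^1·-1^1 = -1.
(a,b)_53: α=-2, u≡22; β=-2, v≡27 (mod 53); (22|53)=-1, (27|53)=-1; sign (−1)^0·-1^-2·-1^-2 = +1.
(a,b)_13: α=0, u≡7; β=1, v≡2 (mod 13); (7|13)=-1, (2|13)=-1; sign (−1)^0·-1^1·-1^0 = -1.
(a,b)_5: α=2, u≡1; β=4, v≡2 (mod 5); (1|5)=+1, (2|5)=-1; sign (−1)^0·+1^4·-1^2 = +1.
(a,b)_2: α=6, β=8; u≡5, v≡7 (mod 8); ε(u)ε(v)=0·1, αω(v)=6·0, βω(u)=8·1; sum ≡ 0  ⇒  +1.
(a,b)_3: α=0, u≡2; β=-6, v≡1 (mod 3); (2|3)=-1, (1|3)=+1; sign (−1)^0·-1^-6·+1^0 = +1.
(a,b)_∞: sgn(-19)=−, sgn(247)=+, so +1.
|Ram(-19, 247)| = 2, even; anisotropic at {13, 19}.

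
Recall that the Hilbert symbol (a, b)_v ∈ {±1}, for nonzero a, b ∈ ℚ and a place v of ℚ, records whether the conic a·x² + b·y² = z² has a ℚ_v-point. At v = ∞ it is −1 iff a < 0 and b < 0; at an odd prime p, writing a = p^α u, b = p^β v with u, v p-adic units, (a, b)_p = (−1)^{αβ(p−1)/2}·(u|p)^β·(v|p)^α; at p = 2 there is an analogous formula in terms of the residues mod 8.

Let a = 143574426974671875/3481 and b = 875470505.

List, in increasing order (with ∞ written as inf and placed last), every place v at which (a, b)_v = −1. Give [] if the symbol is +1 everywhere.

(a, b) ≡ (1471379, 17866745) mod (ℚ^×)²; places V = {2, 3, 5, 7, 13, 17, 19, 23, 37, 59, ∞}.
(a,b)_17: α=2, u≡5; β=1, v≡12 (mod 17); (5|17)=-1, (12|17)=-1; sign (−1)^0·-1^1·-1^2 = -1.
(a,b)_7: α=5, u≡2; β=2, v≡1 (mod 7); (2|7)=+1, (1|7)=+1; sign (−1)^0·+1^2·+1^5 = +1.
(a,b)_59: α=-2, u≡24; β=0, v≡8 (mod 59); (24|59)=-1, (8|59)=-1; sign (−1)^0·-1^0·-1^-2 = +1.
(a,b)_13: α=1, u≡2; β=1, v≡11 (mod 13); (2|13)=-1, (11|13)=-1; sign (−1)^0·-1^1·-1^1 = +1.
(a,b)_∞: sgn(1471379)=+, sgn(17866745)=+, so +1.
(a,b)_2: α=0, β=0; u≡3, v≡1 (mod 8); ε(u)ε(v)=1·0, αω(v)=0·0, βω(u)=0·1; sum ≡ 0  ⇒  +1.
(a,b)_19: α=1, u≡7; β=1, v≡1 (mod 19); (7|19)=+1, (1|19)=+1; sign (−1)^1·+1^1·+1^1 = -1.
(a,b)_37: α=1, u≡8; β=1, v≡13 (mod 37); (8|37)=-1, (13|37)=-1; sign (−1)^0·-1^1·-1^1 = +1.
(a,b)_5: α=6, u≡4; β=1, v≡1 (mod 5); (4|5)=+1, (1|5)=+1; sign (−1)^0·+1^1·+1^6 = +1.
(a,b)_23: α=1, u≡19; β=1, v≡16 (mod 23); (19|23)=-1, (16|23)=+1; sign (−1)^1·-1^1·+1^1 = +1.
(a,b)_3: α=2, u≡2; β=0, v≡2 (mod 3); (2|3)=-1, (2|3)=-1; sign (−1)^0·-1^0·-1^2 = +1.
Ram(1471379, 17866745) = {17, 19}; no ℚ_17-point on the conic.

[17, 19]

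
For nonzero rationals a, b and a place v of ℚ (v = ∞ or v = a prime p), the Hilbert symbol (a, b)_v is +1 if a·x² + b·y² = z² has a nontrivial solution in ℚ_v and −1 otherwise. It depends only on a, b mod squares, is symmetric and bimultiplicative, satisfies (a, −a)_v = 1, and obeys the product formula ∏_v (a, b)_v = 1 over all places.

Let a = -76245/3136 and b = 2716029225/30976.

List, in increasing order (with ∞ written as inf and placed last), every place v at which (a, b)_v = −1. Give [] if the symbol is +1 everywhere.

[7, 17]

Mod squares: a ≡ -76245, b ≡ 4641. Check v ∈ {∞, 2, 3, 5, 7, 11, 13, 17, 23}.
v=17: a=17^1·(≡11), b=17^3·(≡1) mod 17; (11|17)=-1, (1|17)=+1; (−1)^{1·3·8}·(-1)^3·(+1)^1 = -1.
v=13: a=13^1·(≡8), b=13^1·(≡5) mod 13; (8|13)=-1, (5|13)=-1; (−1)^{1·1·6}·(-1)^1·(-1)^1 = +1.
v=∞: -76245 < 0 and 4641 > 0  ⇒  (a,b)_∞ = +1.
v=7: a=7^-2·(≡6), b=7^1·(≡6) mod 7; (6|7)=-1, (6|7)=-1; (−1)^{-2·1·3}·(-1)^1·(-1)^-2 = -1.
v=23: a=23^1·(≡14), b=23^0·(≡13) mod 23; (14|23)=-1, (13|23)=+1; (−1)^{1·0·11}·(-1)^0·(+1)^1 = +1.
v=11: a=11^0·(≡7), b=11^-2·(≡10) mod 11; (7|11)=-1, (10|11)=-1; (−1)^{0·-2·5}·(-1)^-2·(-1)^0 = +1.
v=2: v_2(a)=-6, v_2(b)=-8; units ≡ 3, 1 (mod 8); ε·ε+αω+βω = 1·0+-6·0+-8·1 ≡ 0  ⇒  (a,b)_2 = +1.
v=3: a=3^1·(≡1), b=3^5·(≡2) mod 3; (1|3)=+1, (2|3)=-1; (−1)^{1·5·1}·(+1)^5·(-1)^1 = +1.
v=5: a=5^1·(≡1), b=5^2·(≡4) mod 5; (1|5)=+1, (4|5)=+1; (−1)^{1·2·2}·(+1)^2·(+1)^1 = +1.
|Ram(-76245, 4641)| = 2, even; anisotropic at {7, 17}.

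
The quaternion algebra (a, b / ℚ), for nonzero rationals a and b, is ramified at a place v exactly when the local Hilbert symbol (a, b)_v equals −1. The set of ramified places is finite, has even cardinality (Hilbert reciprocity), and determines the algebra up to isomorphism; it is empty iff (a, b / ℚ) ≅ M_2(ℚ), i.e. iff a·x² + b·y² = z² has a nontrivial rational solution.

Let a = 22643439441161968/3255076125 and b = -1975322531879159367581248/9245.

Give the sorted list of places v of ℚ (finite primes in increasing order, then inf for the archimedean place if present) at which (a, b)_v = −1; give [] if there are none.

Mod squares: a ≡ 1111715, b ≡ -1504085. Check v ∈ {∞, 2, 3, 5, 7, 11, 13, 17, 19, 23, 29, 41, 43, 53}.
v=23: a=23^0·(≡22), b=23^3·(≡19) mod 23; (22|23)=-1, (19|23)=-1; (−1)^{0·3·11}·(-1)^3·(-1)^0 = -1.
v=∞: 1111715 > 0 and -1504085 < 0  ⇒  (a,b)_∞ = +1.
v=7: a=7^-2·(≡5), b=7^0·(≡6) mod 7; (5|7)=-1, (6|7)=-1; (−1)^{-2·0·3}·(-1)^0·(-1)^-2 = +1.
v=43: a=43^0·(≡11), b=43^-2·(≡39) mod 43; (11|43)=+1, (39|43)=-1; (−1)^{0·-2·21}·(+1)^-2·(-1)^0 = +1.
v=3: a=3^-12·(≡2), b=3^0·(≡1) mod 3; (2|3)=-1, (1|3)=+1; (−1)^{-12·0·1}·(-1)^0·(+1)^-12 = +1.
v=41: a=41^1·(≡12), b=41^3·(≡18) mod 41; (12|41)=-1, (18|41)=+1; (−1)^{1·3·20}·(-1)^3·(+1)^1 = -1.
v=5: a=5^-3·(≡2), b=5^-1·(≡3) mod 5; (2|5)=-1, (3|5)=-1; (−1)^{-3·-1·2}·(-1)^-1·(-1)^-3 = +1.
v=17: a=17^3·(≡15), b=17^2·(≡10) mod 17; (15|17)=+1, (10|17)=-1; (−1)^{3·2·8}·(+1)^2·(-1)^3 = -1.
v=19: a=19^4·(≡6), b=19^0·(≡2) mod 19; (6|19)=+1, (2|19)=-1; (−1)^{4·0·9}·(+1)^0·(-1)^4 = +1.
v=29: a=29^1·(≡17), b=29^3·(≡16) mod 29; (17|29)=-1, (16|29)=+1; (−1)^{1·3·14}·(-1)^3·(+1)^1 = -1.
v=53: a=53^0·(≡11), b=53^2·(≡39) mod 53; (11|53)=+1, (39|53)=-1; (−1)^{0·2·26}·(+1)^2·(-1)^0 = +1.
v=11: a=11^1·(≡8), b=11^1·(≡6) mod 11; (8|11)=-1, (6|11)=-1; (−1)^{1·1·5}·(-1)^1·(-1)^1 = -1.
v=13: a=13^2·(≡6), b=13^2·(≡11) mod 13; (6|13)=-1, (11|13)=-1; (−1)^{2·2·6}·(-1)^2·(-1)^2 = +1.
v=2: v_2(a)=4, v_2(b)=6; units ≡ 3, 3 (mod 8); ε·ε+αω+βω = 1·1+4·1+6·1 ≡ 1  ⇒  (a,b)_2 = -1.
|Ram(1111715, -1504085)| = 6, even; anisotropic at {2, 11, 17, 23, 29, 41}.

[2, 11, 17, 23, 29, 41]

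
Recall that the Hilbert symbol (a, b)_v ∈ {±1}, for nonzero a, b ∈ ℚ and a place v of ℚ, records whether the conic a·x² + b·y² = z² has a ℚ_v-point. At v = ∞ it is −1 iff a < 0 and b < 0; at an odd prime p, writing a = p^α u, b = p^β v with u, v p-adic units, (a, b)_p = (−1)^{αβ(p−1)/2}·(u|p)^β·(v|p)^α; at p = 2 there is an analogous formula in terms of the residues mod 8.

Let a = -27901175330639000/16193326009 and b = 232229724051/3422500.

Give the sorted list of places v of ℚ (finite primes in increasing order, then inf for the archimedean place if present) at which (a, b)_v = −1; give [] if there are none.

[2, 29, 31, 41]

Mod squares: a ≡ -229190, b ≡ 4754811. Check v ∈ {∞, 2, 3, 5, 7, 13, 17, 23, 29, 31, 37, 41, 43, 53}.
v=5: a=5^3·(≡2), b=5^-4·(≡1) mod 5; (2|5)=-1, (1|5)=+1; (−1)^{3·-4·2}·(-1)^-4·(+1)^3 = +1.
v=31: a=31^0·(≡26), b=31^1·(≡15) mod 31; (26|31)=-1, (15|31)=-1; (−1)^{0·1·15}·(-1)^1·(-1)^0 = -1.
v=43: a=43^1·(≡22), b=43^1·(≡4) mod 43; (22|43)=-1, (4|43)=+1; (−1)^{1·1·21}·(-1)^1·(+1)^1 = +1.
v=29: a=29^0·(≡14), b=29^1·(≡24) mod 29; (14|29)=-1, (24|29)=+1; (−1)^{0·1·14}·(-1)^1·(+1)^0 = -1.
v=∞: -229190 < 0 and 4754811 > 0  ⇒  (a,b)_∞ = +1.
v=23: a=23^2·(≡19), b=23^0·(≡20) mod 23; (19|23)=-1, (20|23)=-1; (−1)^{2·0·11}·(-1)^0·(-1)^2 = +1.
v=37: a=37^2·(≡34), b=37^-2·(≡6) mod 37; (34|37)=+1, (6|37)=-1; (−1)^{2·-2·18}·(+1)^-2·(-1)^2 = +1.
v=2: v_2(a)=3, v_2(b)=-2; units ≡ 5, 3 (mod 8); ε·ε+αω+βω = 0·1+3·1+-2·1 ≡ 1  ⇒  (a,b)_2 = -1.
v=13: a=13^1·(≡7), b=13^2·(≡9) mod 13; (7|13)=-1, (9|13)=+1; (−1)^{1·2·6}·(-1)^2·(+1)^1 = +1.
v=41: a=41^3·(≡13), b=41^1·(≡1) mod 41; (13|41)=-1, (1|41)=+1; (−1)^{3·1·20}·(-1)^1·(+1)^3 = -1.
v=17: a=17^0·(≡13), b=17^2·(≡8) mod 17; (13|17)=+1, (8|17)=+1; (−1)^{0·2·8}·(+1)^2·(+1)^0 = +1.
v=7: a=7^-8·(≡1), b=7^0·(≡6) mod 7; (1|7)=+1, (6|7)=-1; (−1)^{-8·0·3}·(+1)^0·(-1)^-8 = +1.
v=3: a=3^0·(≡1), b=3^1·(≡1) mod 3; (1|3)=+1, (1|3)=+1; (−1)^{0·1·1}·(+1)^1·(+1)^0 = +1.
v=53: a=53^-2·(≡30), b=53^0·(≡31) mod 53; (30|53)=-1, (31|53)=-1; (−1)^{-2·0·26}·(-1)^0·(-1)^-2 = +1.
Ram(-229190, 4754811) = {2, 29, 31, 41}; no ℚ_2-point on the conic.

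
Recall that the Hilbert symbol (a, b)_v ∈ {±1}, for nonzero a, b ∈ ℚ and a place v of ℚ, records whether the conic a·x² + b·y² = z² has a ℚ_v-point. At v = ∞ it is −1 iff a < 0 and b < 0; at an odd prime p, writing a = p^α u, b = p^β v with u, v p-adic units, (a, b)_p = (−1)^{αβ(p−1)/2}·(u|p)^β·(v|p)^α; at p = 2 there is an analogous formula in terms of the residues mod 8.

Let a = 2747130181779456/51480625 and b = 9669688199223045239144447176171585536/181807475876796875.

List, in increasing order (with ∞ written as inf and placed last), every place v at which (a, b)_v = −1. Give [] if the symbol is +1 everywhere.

[3, 11]

(a, b) ≡ (11, 2310) mod (ℚ^×)²; places V = {2, 3, 5, 7, 11, 19, 41, ∞}.
(a,b)_19: α=6, u≡6; β=14, v≡5 (mod 19); (6|19)=+1, (5|19)=+1; sign (−1)^0·+1^14·+1^6 = +1.
(a,b)_11: α=1, u≡1; β=5, v≡5 (mod 11); (1|11)=+1, (5|11)=+1; sign (−1)^1·+1^5·+1^1 = -1.
(a,b)_41: α=-2, u≡29; β=-4, v≡19 (mod 41); (29|41)=-1, (19|41)=-1; sign (−1)^0·-1^-4·-1^-2 = +1.
(a,b)_2: α=16, β=35; u≡3, v≡3 (mod 8); ε(u)ε(v)=1·1, αω(v)=16·1, βω(u)=35·1; sum ≡ 0  ⇒  +1.
(a,b)_∞: sgn(11)=+, sgn(2310)=+, so +1.
(a,b)_3: α=4, u≡2; β=7, v≡2 (mod 3); (2|3)=-1, (2|3)=-1; sign (−1)^0·-1^7·-1^4 = -1.
(a,b)_5: α=-4, u≡4; β=-7, v≡2 (mod 5); (4|5)=+1, (2|5)=-1; sign (−1)^0·+1^-7·-1^-4 = +1.
(a,b)_7: α=-2, u≡2; β=-7, v≡1 (mod 7); (2|7)=+1, (1|7)=+1; sign (−1)^0·+1^-7·+1^-2 = +1.
Ram(11, 2310) = {3, 11}; no ℚ_3-point on the conic.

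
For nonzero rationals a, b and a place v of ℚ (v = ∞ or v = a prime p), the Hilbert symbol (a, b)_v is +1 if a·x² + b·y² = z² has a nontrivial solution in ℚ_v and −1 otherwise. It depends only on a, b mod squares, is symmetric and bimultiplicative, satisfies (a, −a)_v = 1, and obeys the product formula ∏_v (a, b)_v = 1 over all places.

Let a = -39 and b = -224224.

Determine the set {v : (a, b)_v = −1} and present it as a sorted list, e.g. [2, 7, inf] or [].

Mod squares: a ≡ -39, b ≡ -286. Check v ∈ {∞, 2, 3, 7, 11, 13}.
v=7: a=7^0·(≡3), b=7^2·(≡2) mod 7; (3|7)=-1, (2|7)=+1; (−1)^{0·2·3}·(-1)^2·(+1)^0 = +1.
v=13: a=13^1·(≡10), b=13^1·(≡3) mod 13; (10|13)=+1, (3|13)=+1; (−1)^{1·1·6}·(+1)^1·(+1)^1 = +1.
v=∞: -39 < 0 and -286 < 0  ⇒  (a,b)_∞ = -1.
v=11: a=11^0·(≡5), b=11^1·(≡10) mod 11; (5|11)=+1, (10|11)=-1; (−1)^{0·1·5}·(+1)^1·(-1)^0 = +1.
v=2: v_2(a)=0, v_2(b)=5; units ≡ 1, 1 (mod 8); ε·ε+αω+βω = 0·0+0·0+5·0 ≡ 0  ⇒  (a,b)_2 = +1.
v=3: a=3^1·(≡2), b=3^0·(≡2) mod 3; (2|3)=-1, (2|3)=-1; (−1)^{1·0·1}·(-1)^0·(-1)^1 = -1.
(-39, -286 / ℚ) ramifies at {3, ∞}: a division algebra.

[3, inf]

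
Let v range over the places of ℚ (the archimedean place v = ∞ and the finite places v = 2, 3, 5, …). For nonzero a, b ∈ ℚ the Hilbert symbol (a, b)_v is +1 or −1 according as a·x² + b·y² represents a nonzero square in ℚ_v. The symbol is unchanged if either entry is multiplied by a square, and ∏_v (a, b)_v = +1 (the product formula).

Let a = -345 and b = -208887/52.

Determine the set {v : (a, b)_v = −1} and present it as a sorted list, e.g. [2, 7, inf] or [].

(a, b) ≡ (-345, -1131) mod (ℚ^×)²; places V = {2, 3, 5, 7, 13, 23, 29, ∞}.
(a,b)_5: α=1, u≡1; β=0, v≡4 (mod 5); (1|5)=+1, (4|5)=+1; sign (−1)^0·+1^0·+1^1 = +1.
(a,b)_13: α=0, u≡6; β=-1, v≡9 (mod 13); (6|13)=-1, (9|13)=+1; sign (−1)^0·-1^-1·+1^0 = -1.
(a,b)_∞: sgn(-345)=−, sgn(-1131)=−, so -1.
(a,b)_29: α=0, u≡3; β=1, v≡26 (mod 29); (3|29)=-1, (26|29)=-1; sign (−1)^0·-1^1·-1^0 = -1.
(a,b)_23: α=1, u≡8; β=0, v≡19 (mod 23); (8|23)=+1, (19|23)=-1; sign (−1)^0·+1^0·-1^1 = -1.
(a,b)_3: α=1, u≡2; β=1, v≡1 (mod 3); (2|3)=-1, (1|3)=+1; sign (−1)^1·-1^1·+1^1 = +1.
(a,b)_2: α=0, β=-2; u≡7, v≡5 (mod 8); ε(u)ε(v)=1·0, αω(v)=0·1, βω(u)=-2·0; sum ≡ 0  ⇒  +1.
(a,b)_7: α=0, u≡5; β=4, v≡6 (mod 7); (5|7)=-1, (6|7)=-1; sign (−1)^0·-1^4·-1^0 = +1.
Ram(-345, -1131) = {13, 23, 29, ∞}; no ℚ_13-point on the conic.

[13, 23, 29, inf]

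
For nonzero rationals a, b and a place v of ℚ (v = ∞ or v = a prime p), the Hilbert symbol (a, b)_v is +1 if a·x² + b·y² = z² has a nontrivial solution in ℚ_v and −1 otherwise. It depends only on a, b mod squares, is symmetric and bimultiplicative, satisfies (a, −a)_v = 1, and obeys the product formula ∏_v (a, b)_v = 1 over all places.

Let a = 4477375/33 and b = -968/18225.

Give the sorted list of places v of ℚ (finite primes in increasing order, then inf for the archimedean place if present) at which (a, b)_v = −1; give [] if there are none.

Mod squares: a ≡ 120615, b ≡ -2. Check v ∈ {∞, 2, 3, 5, 7, 11, 17, 43}.
v=43: a=43^1·(≡15), b=43^0·(≡40) mod 43; (15|43)=+1, (40|43)=+1; (−1)^{1·0·21}·(+1)^0·(+1)^1 = +1.
v=∞: 120615 > 0 and -2 < 0  ⇒  (a,b)_∞ = +1.
v=3: a=3^-1·(≡2), b=3^-6·(≡1) mod 3; (2|3)=-1, (1|3)=+1; (−1)^{-1·-6·1}·(-1)^-6·(+1)^-1 = +1.
v=7: a=7^2·(≡5), b=7^0·(≡3) mod 7; (5|7)=-1, (3|7)=-1; (−1)^{2·0·3}·(-1)^0·(-1)^2 = +1.
v=2: v_2(a)=0, v_2(b)=3; units ≡ 7, 7 (mod 8); ε·ε+αω+βω = 1·1+0·0+3·0 ≡ 1  ⇒  (a,b)_2 = -1.
v=11: a=11^-1·(≡4), b=11^2·(≡4) mod 11; (4|11)=+1, (4|11)=+1; (−1)^{-1·2·5}·(+1)^2·(+1)^-1 = +1.
v=5: a=5^3·(≡3), b=5^-2·(≡3) mod 5; (3|5)=-1, (3|5)=-1; (−1)^{3·-2·2}·(-1)^-2·(-1)^3 = -1.
v=17: a=17^1·(≡6), b=17^0·(≡1) mod 17; (6|17)=-1, (1|17)=+1; (−1)^{1·0·8}·(-1)^0·(+1)^1 = +1.
|Ram(120615, -2)| = 2, even; anisotropic at {2, 5}.

[2, 5]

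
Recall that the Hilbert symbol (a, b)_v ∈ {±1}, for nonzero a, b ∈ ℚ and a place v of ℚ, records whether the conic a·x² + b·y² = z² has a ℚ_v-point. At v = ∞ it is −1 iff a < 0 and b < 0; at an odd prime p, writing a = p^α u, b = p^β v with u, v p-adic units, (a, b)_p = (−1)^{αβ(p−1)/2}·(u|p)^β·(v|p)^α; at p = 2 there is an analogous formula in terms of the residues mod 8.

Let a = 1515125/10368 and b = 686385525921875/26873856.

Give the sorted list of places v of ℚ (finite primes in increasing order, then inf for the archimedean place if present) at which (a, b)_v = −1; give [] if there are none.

[2, 13, 17, 23]

Mod squares: a ≡ 121210, b ≡ 299. Check v ∈ {∞, 2, 3, 5, 13, 17, 23, 31}.
v=∞: 121210 > 0 and 299 > 0  ⇒  (a,b)_∞ = +1.
v=23: a=23^1·(≡4), b=23^3·(≡4) mod 23; (4|23)=+1, (4|23)=+1; (−1)^{1·3·11}·(+1)^3·(+1)^1 = -1.
v=17: a=17^1·(≡3), b=17^2·(≡3) mod 17; (3|17)=-1, (3|17)=-1; (−1)^{1·2·8}·(-1)^2·(-1)^1 = -1.
v=3: a=3^-4·(≡1), b=3^-8·(≡2) mod 3; (1|3)=+1, (2|3)=-1; (−1)^{-4·-8·1}·(+1)^-8·(-1)^-4 = +1.
v=5: a=5^3·(≡2), b=5^6·(≡4) mod 5; (2|5)=-1, (4|5)=+1; (−1)^{3·6·2}·(-1)^6·(+1)^3 = +1.
v=13: a=13^0·(≡2), b=13^1·(≡4) mod 13; (2|13)=-1, (4|13)=+1; (−1)^{0·1·6}·(-1)^1·(+1)^0 = -1.
v=2: v_2(a)=-7, v_2(b)=-12; units ≡ 5, 3 (mod 8); ε·ε+αω+βω = 0·1+-7·1+-12·1 ≡ 1  ⇒  (a,b)_2 = -1.
v=31: a=31^1·(≡8), b=31^2·(≡5) mod 31; (8|31)=+1, (5|31)=+1; (−1)^{1·2·15}·(+1)^2·(+1)^1 = +1.
|Ram(121210, 299)| = 4, even; anisotropic at {2, 13, 17, 23}.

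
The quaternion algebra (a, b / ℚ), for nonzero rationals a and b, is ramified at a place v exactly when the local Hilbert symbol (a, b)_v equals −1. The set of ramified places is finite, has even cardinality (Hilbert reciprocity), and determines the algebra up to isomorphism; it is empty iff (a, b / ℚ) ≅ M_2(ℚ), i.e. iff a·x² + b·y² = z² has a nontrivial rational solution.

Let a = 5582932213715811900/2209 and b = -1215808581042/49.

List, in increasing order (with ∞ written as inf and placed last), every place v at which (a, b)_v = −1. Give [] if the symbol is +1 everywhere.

(a, b) ≡ (81719, -1938) mod (ℚ^×)²; places V = {2, 3, 5, 7, 11, 17, 19, 23, 47, ∞}.
(a,b)_19: α=1, u≡5; β=1, v≡10 (mod 19); (5|19)=+1, (10|19)=-1; sign (−1)^1·+1^1·-1^1 = +1.
(a,b)_11: α=7, u≡5; β=4, v≡5 (mod 11); (5|11)=+1, (5|11)=+1; sign (−1)^0·+1^4·+1^7 = +1.
(a,b)_17: α=1, u≡1; β=1, v≡12 (mod 17); (1|17)=+1, (12|17)=-1; sign (−1)^0·+1^1·-1^1 = -1.
(a,b)_3: α=6, u≡2; β=5, v≡2 (mod 3); (2|3)=-1, (2|3)=-1; sign (−1)^0·-1^5·-1^6 = -1.
(a,b)_2: α=2, β=1; u≡7, v≡7 (mod 8); ε(u)ε(v)=1·1, αω(v)=2·0, βω(u)=1·0; sum ≡ 1  ⇒  -1.
(a,b)_5: α=2, u≡4; β=0, v≡2 (mod 5); (4|5)=+1, (2|5)=-1; sign (−1)^0·+1^0·-1^2 = +1.
(a,b)_47: α=-2, u≡11; β=0, v≡6 (mod 47); (11|47)=-1, (6|47)=+1; sign (−1)^0·-1^0·+1^-2 = +1.
(a,b)_7: α=0, u≡2; β=-2, v≡1 (mod 7); (2|7)=+1, (1|7)=+1; sign (−1)^0·+1^-2·+1^0 = +1.
(a,b)_23: α=3, u≡22; β=2, v≡10 (mod 23); (22|23)=-1, (10|23)=-1; sign (−1)^0·-1^2·-1^3 = -1.
(a,b)_∞: sgn(81719)=+, sgn(-1938)=−, so +1.
|Ram(81719, -1938)| = 4, even; anisotropic at {2, 3, 17, 23}.

[2, 3, 17, 23]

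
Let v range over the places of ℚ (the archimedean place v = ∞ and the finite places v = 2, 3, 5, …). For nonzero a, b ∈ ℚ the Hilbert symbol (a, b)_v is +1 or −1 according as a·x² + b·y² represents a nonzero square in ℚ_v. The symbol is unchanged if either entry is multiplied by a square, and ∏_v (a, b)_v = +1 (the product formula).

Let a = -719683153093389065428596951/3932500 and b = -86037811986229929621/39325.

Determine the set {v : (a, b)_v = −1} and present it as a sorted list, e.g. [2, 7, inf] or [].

[13, 17, 29, inf]

(a, b) ≡ (-7163, -197353) mod (ℚ^×)²; places V = {2, 3, 5, 11, 13, 17, 19, 29, 47, ∞}.
(a,b)_5: α=-4, u≡2; β=-2, v≡3 (mod 5); (2|5)=-1, (3|5)=-1; sign (−1)^0·-1^-2·-1^-4 = +1.
(a,b)_19: α=7, u≡10; β=5, v≡5 (mod 19); (10|19)=-1, (5|19)=+1; sign (−1)^1·-1^5·+1^7 = +1.
(a,b)_∞: sgn(-7163)=−, sgn(-197353)=−, so -1.
(a,b)_3: α=4, u≡1; β=4, v≡2 (mod 3); (1|3)=+1, (2|3)=-1; sign (−1)^0·+1^4·-1^4 = +1.
(a,b)_17: α=4, u≡10; β=3, v≡4 (mod 17); (10|17)=-1, (4|17)=+1; sign (−1)^0·-1^3·+1^4 = -1.
(a,b)_13: α=-1, u≡2; β=-1, v≡4 (mod 13); (2|13)=-1, (4|13)=+1; sign (−1)^0·-1^-1·+1^-1 = -1.
(a,b)_2: α=-2, β=0; u≡5, v≡7 (mod 8); ε(u)ε(v)=0·1, αω(v)=-2·0, βω(u)=0·1; sum ≡ 0  ⇒  +1.
(a,b)_11: α=-2, u≡3; β=-2, v≡3 (mod 11); (3|11)=+1, (3|11)=+1; sign (−1)^0·+1^-2·+1^-2 = +1.
(a,b)_47: α=4, u≡17; β=3, v≡23 (mod 47); (17|47)=+1, (23|47)=-1; sign (−1)^0·+1^3·-1^4 = +1.
(a,b)_29: α=3, u≡18; β=2, v≡12 (mod 29); (18|29)=-1, (12|29)=-1; sign (−1)^0·-1^2·-1^3 = -1.
|Ram(-7163, -197353)| = 4, even; anisotropic at {13, 17, 29, ∞}.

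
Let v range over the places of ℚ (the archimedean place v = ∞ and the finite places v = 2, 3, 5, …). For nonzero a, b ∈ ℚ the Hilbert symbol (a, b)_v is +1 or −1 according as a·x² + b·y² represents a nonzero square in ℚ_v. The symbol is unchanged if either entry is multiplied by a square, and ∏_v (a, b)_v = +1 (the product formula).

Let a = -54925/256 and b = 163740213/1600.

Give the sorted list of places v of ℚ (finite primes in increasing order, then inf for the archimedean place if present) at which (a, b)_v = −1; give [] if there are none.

[]

(a, b) ≡ (-13, 13) mod (ℚ^×)²; places V = {2, 3, 5, 7, 13, ∞}.
(a,b)_∞: sgn(-13)=−, sgn(13)=+, so +1.
(a,b)_7: α=0, u≡1; β=2, v≡3 (mod 7); (1|7)=+1, (3|7)=-1; sign (−1)^0·+1^2·-1^0 = +1.
(a,b)_13: α=3, u≡3; β=5, v≡12 (mod 13); (3|13)=+1, (12|13)=+1; sign (−1)^0·+1^5·+1^3 = +1.
(a,b)_3: α=0, u≡2; β=2, v≡1 (mod 3); (2|3)=-1, (1|3)=+1; sign (−1)^0·-1^2·+1^0 = +1.
(a,b)_2: α=-8, β=-6; u≡3, v≡5 (mod 8); ε(u)ε(v)=1·0, αω(v)=-8·1, βω(u)=-6·1; sum ≡ 0  ⇒  +1.
(a,b)_5: α=2, u≡3; β=-2, v≡2 (mod 5); (3|5)=-1, (2|5)=-1; sign (−1)^0·-1^-2·-1^2 = +1.
Every local symbol is +1, so the conic -13·x² + 13·y² = z² has ℚ_v-points for all v and hence a ℚ-point; (a, b / ℚ) ≅ M_2(ℚ).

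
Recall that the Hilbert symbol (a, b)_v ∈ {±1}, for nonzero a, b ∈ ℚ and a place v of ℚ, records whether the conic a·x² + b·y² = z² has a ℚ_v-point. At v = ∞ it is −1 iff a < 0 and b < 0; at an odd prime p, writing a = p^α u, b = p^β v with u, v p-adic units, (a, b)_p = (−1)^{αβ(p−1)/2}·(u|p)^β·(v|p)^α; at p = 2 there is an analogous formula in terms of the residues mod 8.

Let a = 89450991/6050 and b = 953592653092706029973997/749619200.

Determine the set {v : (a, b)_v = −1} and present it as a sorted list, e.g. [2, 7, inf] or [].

[2, 7]

(a, b) ≡ (238, 26483786) mod (ℚ^×)²; places V = {2, 3, 5, 7, 11, 17, 29, 37, 41, 43, ∞}.
(a,b)_43: α=0, u≡41; β=1, v≡21 (mod 43); (41|43)=+1, (21|43)=+1; sign (−1)^0·+1^1·+1^0 = +1.
(a,b)_∞: sgn(238)=+, sgn(26483786)=+, so +1.
(a,b)_3: α=2, u≡1; β=6, v≡2 (mod 3); (1|3)=+1, (2|3)=-1; sign (−1)^0·+1^6·-1^2 = +1.
(a,b)_5: α=-2, u≡3; β=-2, v≡4 (mod 5); (3|5)=-1, (4|5)=+1; sign (−1)^0·-1^-2·+1^-2 = +1.
(a,b)_41: α=0, u≡8; β=1, v≡40 (mod 41); (8|41)=+1, (40|41)=+1; sign (−1)^0·+1^1·+1^0 = +1.
(a,b)_37: α=0, u≡26; β=1, v≡23 (mod 37); (26|37)=+1, (23|37)=-1; sign (−1)^0·+1^1·-1^0 = +1.
(a,b)_7: α=1, u≡5; β=3, v≡6 (mod 7); (5|7)=-1, (6|7)=-1; sign (−1)^1·-1^3·-1^1 = -1.
(a,b)_11: α=-2, u≡6; β=-4, v≡7 (mod 11); (6|11)=-1, (7|11)=-1; sign (−1)^0·-1^-4·-1^-2 = +1.
(a,b)_17: α=5, u≡11; β=10, v≡9 (mod 17); (11|17)=-1, (9|17)=+1; sign (−1)^0·-1^10·+1^5 = +1.
(a,b)_2: α=-1, β=-11; u≡7, v≡5 (mod 8); ε(u)ε(v)=1·0, αω(v)=-1·1, βω(u)=-11·0; sum ≡ 1  ⇒  -1.
(a,b)_29: α=0, u≡16; β=1, v≡16 (mod 29); (16|29)=+1, (16|29)=+1; sign (−1)^0·+1^1·+1^0 = +1.
Ram(238, 26483786) = {2, 7}; no ℚ_2-point on the conic.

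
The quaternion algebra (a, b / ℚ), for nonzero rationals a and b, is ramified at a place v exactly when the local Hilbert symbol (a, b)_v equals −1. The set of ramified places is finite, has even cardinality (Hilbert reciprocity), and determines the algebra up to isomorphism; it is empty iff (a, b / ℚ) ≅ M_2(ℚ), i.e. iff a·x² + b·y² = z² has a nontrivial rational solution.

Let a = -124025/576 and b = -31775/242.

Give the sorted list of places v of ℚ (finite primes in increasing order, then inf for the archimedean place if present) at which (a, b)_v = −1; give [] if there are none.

[31, inf]

Mod squares: a ≡ -41, b ≡ -2542. Check v ∈ {∞, 2, 3, 5, 11, 31, 41}.
v=2: v_2(a)=-6, v_2(b)=-1; units ≡ 7, 1 (mod 8); ε·ε+αω+βω = 1·0+-6·0+-1·0 ≡ 0  ⇒  (a,b)_2 = +1.
v=41: a=41^1·(≡25), b=41^1·(≡40) mod 41; (25|41)=+1, (40|41)=+1; (−1)^{1·1·20}·(+1)^1·(+1)^1 = +1.
v=31: a=31^0·(≡21), b=31^1·(≡21) mod 31; (21|31)=-1, (21|31)=-1; (−1)^{0·1·15}·(-1)^1·(-1)^0 = -1.
v=3: a=3^-2·(≡1), b=3^0·(≡2) mod 3; (1|3)=+1, (2|3)=-1; (−1)^{-2·0·1}·(+1)^0·(-1)^-2 = +1.
v=11: a=11^2·(≡5), b=11^-2·(≡2) mod 11; (5|11)=+1, (2|11)=-1; (−1)^{2·-2·5}·(+1)^-2·(-1)^2 = +1.
v=5: a=5^2·(≡4), b=5^2·(≡2) mod 5; (4|5)=+1, (2|5)=-1; (−1)^{2·2·2}·(+1)^2·(-1)^2 = +1.
v=∞: -41 < 0 and -2542 < 0  ⇒  (a,b)_∞ = -1.
Ram(-41, -2542) = {31, ∞}; no ℚ_31-point on the conic.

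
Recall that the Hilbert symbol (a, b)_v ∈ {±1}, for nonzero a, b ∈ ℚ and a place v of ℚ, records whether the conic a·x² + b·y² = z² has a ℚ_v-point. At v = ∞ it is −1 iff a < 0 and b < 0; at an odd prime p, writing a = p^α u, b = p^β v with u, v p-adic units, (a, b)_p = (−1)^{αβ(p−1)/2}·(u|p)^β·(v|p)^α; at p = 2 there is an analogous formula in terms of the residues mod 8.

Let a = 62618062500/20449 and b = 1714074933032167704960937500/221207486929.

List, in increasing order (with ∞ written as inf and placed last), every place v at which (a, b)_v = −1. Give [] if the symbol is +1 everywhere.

(a, b) ≡ (12369, 7) mod (ℚ^×)²; places V = {2, 3, 5, 7, 11, 13, 17, 19, 23, 31, ∞}.
(a,b)_23: α=0, u≡6; β=-2, v≡15 (mod 23); (6|23)=+1, (15|23)=-1; sign (−1)^0·+1^-2·-1^0 = +1.
(a,b)_13: α=-2, u≡8; β=-4, v≡5 (mod 13); (8|13)=-1, (5|13)=-1; sign (−1)^0·-1^-4·-1^-2 = +1.
(a,b)_7: α=1, u≡3; β=7, v≡1 (mod 7); (3|7)=-1, (1|7)=+1; sign (−1)^1·-1^7·+1^1 = +1.
(a,b)_5: α=6, u≡4; β=10, v≡2 (mod 5); (4|5)=+1, (2|5)=-1; sign (−1)^0·+1^10·-1^6 = +1.
(a,b)_19: α=1, u≡7; β=2, v≡6 (mod 19); (7|19)=+1, (6|19)=+1; sign (−1)^0·+1^2·+1^1 = +1.
(a,b)_2: α=2, β=2; u≡1, v≡7 (mod 8); ε(u)ε(v)=0·1, αω(v)=2·0, βω(u)=2·0; sum ≡ 0  ⇒  +1.
(a,b)_31: α=1, u≡22; β=2, v≡4 (mod 31); (22|31)=-1, (4|31)=+1; sign (−1)^0·-1^2·+1^1 = +1.
(a,b)_17: α=0, u≡7; β=2, v≡7 (mod 17); (7|17)=-1, (7|17)=-1; sign (−1)^0·-1^2·-1^0 = +1.
(a,b)_11: α=-2, u≡1; β=-4, v≡6 (mod 11); (1|11)=+1, (6|11)=-1; sign (−1)^0·+1^-4·-1^-2 = +1.
(a,b)_∞: sgn(12369)=+, sgn(7)=+, so +1.
(a,b)_3: α=5, u≡1; β=12, v≡1 (mod 3); (1|3)=+1, (1|3)=+1; sign (−1)^0·+1^12·+1^5 = +1.
Every local symbol is +1, so the conic 12369·x² + 7·y² = z² has ℚ_v-points for all v and hence a ℚ-point; (a, b / ℚ) ≅ M_2(ℚ).

[]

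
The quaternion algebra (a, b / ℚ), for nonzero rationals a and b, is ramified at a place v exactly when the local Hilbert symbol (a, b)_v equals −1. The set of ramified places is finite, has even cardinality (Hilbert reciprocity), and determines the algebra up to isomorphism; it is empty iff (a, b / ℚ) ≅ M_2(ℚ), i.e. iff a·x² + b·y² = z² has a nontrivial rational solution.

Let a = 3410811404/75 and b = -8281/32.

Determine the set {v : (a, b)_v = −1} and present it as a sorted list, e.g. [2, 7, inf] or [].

Mod squares: a ≡ 2553, b ≡ -2. Check v ∈ {∞, 2, 3, 5, 7, 11, 13, 23, 37}.
v=5: a=5^-2·(≡3), b=5^0·(≡2) mod 5; (3|5)=-1, (2|5)=-1; (−1)^{-2·0·2}·(-1)^0·(-1)^-2 = +1.
v=11: a=11^2·(≡5), b=11^0·(≡9) mod 11; (5|11)=+1, (9|11)=+1; (−1)^{2·0·5}·(+1)^0·(+1)^2 = +1.
v=3: a=3^-1·(≡2), b=3^0·(≡1) mod 3; (2|3)=-1, (1|3)=+1; (−1)^{-1·0·1}·(-1)^0·(+1)^-1 = +1.
v=23: a=23^1·(≡10), b=23^0·(≡5) mod 23; (10|23)=-1, (5|23)=-1; (−1)^{1·0·11}·(-1)^0·(-1)^1 = -1.
v=37: a=37^1·(≡35), b=37^0·(≡6) mod 37; (35|37)=-1, (6|37)=-1; (−1)^{1·0·18}·(-1)^0·(-1)^1 = -1.
v=2: v_2(a)=2, v_2(b)=-5; units ≡ 1, 7 (mod 8); ε·ε+αω+βω = 0·1+2·0+-5·0 ≡ 0  ⇒  (a,b)_2 = +1.
v=7: a=7^2·(≡5), b=7^2·(≡5) mod 7; (5|7)=-1, (5|7)=-1; (−1)^{2·2·3}·(-1)^2·(-1)^2 = +1.
v=∞: 2553 > 0 and -2 < 0  ⇒  (a,b)_∞ = +1.
v=13: a=13^2·(≡5), b=13^2·(≡7) mod 13; (5|13)=-1, (7|13)=-1; (−1)^{2·2·6}·(-1)^2·(-1)^2 = +1.
Ram(2553, -2) = {23, 37}; no ℚ_23-point on the conic.

[23, 37]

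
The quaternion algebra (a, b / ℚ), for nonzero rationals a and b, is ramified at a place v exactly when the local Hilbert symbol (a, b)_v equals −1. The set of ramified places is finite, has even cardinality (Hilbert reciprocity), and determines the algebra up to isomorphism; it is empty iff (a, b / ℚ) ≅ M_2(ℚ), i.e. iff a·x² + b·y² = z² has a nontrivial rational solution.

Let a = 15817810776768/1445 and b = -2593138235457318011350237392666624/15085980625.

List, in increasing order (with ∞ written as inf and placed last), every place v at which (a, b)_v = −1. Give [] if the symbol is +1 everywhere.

Mod squares: a ≡ 1842335, b ≡ -11. Check v ∈ {∞, 2, 3, 5, 7, 11, 13, 17, 19, 41, 43}.
v=5: a=5^-1·(≡2), b=5^-4·(≡4) mod 5; (2|5)=-1, (4|5)=+1; (−1)^{-1·-4·2}·(-1)^-4·(+1)^-1 = +1.
v=41: a=41^1·(≡2), b=41^2·(≡3) mod 41; (2|41)=+1, (3|41)=-1; (−1)^{1·2·20}·(+1)^2·(-1)^1 = -1.
v=19: a=19^1·(≡3), b=19^2·(≡2) mod 19; (3|19)=-1, (2|19)=-1; (−1)^{1·2·9}·(-1)^2·(-1)^1 = -1.
v=43: a=43^1·(≡9), b=43^2·(≡20) mod 43; (9|43)=+1, (20|43)=-1; (−1)^{1·2·21}·(+1)^2·(-1)^1 = -1.
v=3: a=3^4·(≡2), b=3^6·(≡1) mod 3; (2|3)=-1, (1|3)=+1; (−1)^{4·6·1}·(-1)^6·(+1)^4 = +1.
v=7: a=7^2·(≡6), b=7^6·(≡3) mod 7; (6|7)=-1, (3|7)=-1; (−1)^{2·6·3}·(-1)^6·(-1)^2 = +1.
v=2: v_2(a)=6, v_2(b)=22; units ≡ 7, 5 (mod 8); ε·ε+αω+βω = 1·0+6·1+22·0 ≡ 0  ⇒  (a,b)_2 = +1.
v=∞: 1842335 > 0 and -11 < 0  ⇒  (a,b)_∞ = +1.
v=17: a=17^-2·(≡10), b=17^-6·(≡10) mod 17; (10|17)=-1, (10|17)=-1; (−1)^{-2·-6·8}·(-1)^-6·(-1)^-2 = +1.
v=13: a=13^2·(≡10), b=13^6·(≡7) mod 13; (10|13)=+1, (7|13)=-1; (−1)^{2·6·6}·(+1)^6·(-1)^2 = +1.
v=11: a=11^1·(≡8), b=11^3·(≡10) mod 11; (8|11)=-1, (10|11)=-1; (−1)^{1·3·5}·(-1)^3·(-1)^1 = -1.
(1842335, -11 / ℚ) ramifies at {11, 19, 41, 43}: a division algebra.

[11, 19, 41, 43]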